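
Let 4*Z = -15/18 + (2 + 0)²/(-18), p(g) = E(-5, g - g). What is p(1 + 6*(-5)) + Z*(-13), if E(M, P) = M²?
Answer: 2047/72 ≈ 28.431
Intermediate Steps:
p(g) = 25 (p(g) = (-5)² = 25)
Z = -19/72 (Z = (-15/18 + (2 + 0)²/(-18))/4 = (-15*1/18 + 2²*(-1/18))/4 = (-⅚ + 4*(-1/18))/4 = (-⅚ - 2/9)/4 = (¼)*(-19/18) = -19/72 ≈ -0.26389)
p(1 + 6*(-5)) + Z*(-13) = 25 - 19/72*(-13) = 25 + 247/72 = 2047/72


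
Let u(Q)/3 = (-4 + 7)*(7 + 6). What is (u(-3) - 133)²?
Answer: 256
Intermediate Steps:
u(Q) = 117 (u(Q) = 3*((-4 + 7)*(7 + 6)) = 3*(3*13) = 3*39 = 117)
(u(-3) - 133)² = (117 - 133)² = (-16)² = 256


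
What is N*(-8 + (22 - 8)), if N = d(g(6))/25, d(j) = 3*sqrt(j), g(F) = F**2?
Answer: 108/25 ≈ 4.3200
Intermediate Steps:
N = 18/25 (N = (3*sqrt(6**2))/25 = (3*sqrt(36))*(1/25) = (3*6)*(1/25) = 18*(1/25) = 18/25 ≈ 0.72000)
N*(-8 + (22 - 8)) = 18*(-8 + (22 - 8))/25 = 18*(-8 + 14)/25 = (18/25)*6 = 108/25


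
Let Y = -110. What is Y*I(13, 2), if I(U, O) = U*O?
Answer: -2860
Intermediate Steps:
I(U, O) = O*U
Y*I(13, 2) = -220*13 = -110*26 = -2860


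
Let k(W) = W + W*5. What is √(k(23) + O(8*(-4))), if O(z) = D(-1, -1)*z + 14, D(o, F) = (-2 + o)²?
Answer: 2*I*√34 ≈ 11.662*I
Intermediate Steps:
O(z) = 14 + 9*z (O(z) = (-2 - 1)²*z + 14 = (-3)²*z + 14 = 9*z + 14 = 14 + 9*z)
k(W) = 6*W (k(W) = W + 5*W = 6*W)
√(k(23) + O(8*(-4))) = √(6*23 + (14 + 9*(8*(-4)))) = √(138 + (14 + 9*(-32))) = √(138 + (14 - 288)) = √(138 - 274) = √(-136) = 2*I*√34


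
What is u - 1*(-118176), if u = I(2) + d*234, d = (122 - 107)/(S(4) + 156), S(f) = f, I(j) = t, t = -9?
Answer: 1891023/16 ≈ 1.1819e+5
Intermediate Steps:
I(j) = -9
d = 3/32 (d = (122 - 107)/(4 + 156) = 15/160 = 15*(1/160) = 3/32 ≈ 0.093750)
u = 207/16 (u = -9 + (3/32)*234 = -9 + 351/16 = 207/16 ≈ 12.938)
u - 1*(-118176) = 207/16 - 1*(-118176) = 207/16 + 118176 = 1891023/16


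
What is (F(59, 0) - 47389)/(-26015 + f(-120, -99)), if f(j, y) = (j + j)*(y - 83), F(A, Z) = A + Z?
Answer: -9466/3533 ≈ -2.6793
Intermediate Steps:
f(j, y) = 2*j*(-83 + y) (f(j, y) = (2*j)*(-83 + y) = 2*j*(-83 + y))
(F(59, 0) - 47389)/(-26015 + f(-120, -99)) = ((59 + 0) - 47389)/(-26015 + 2*(-120)*(-83 - 99)) = (59 - 47389)/(-26015 + 2*(-120)*(-182)) = -47330/(-26015 + 43680) = -47330/17665 = -47330*1/17665 = -9466/3533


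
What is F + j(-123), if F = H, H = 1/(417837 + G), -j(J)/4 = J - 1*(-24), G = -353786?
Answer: 25364197/64051 ≈ 396.00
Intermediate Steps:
j(J) = -96 - 4*J (j(J) = -4*(J - 1*(-24)) = -4*(J + 24) = -4*(24 + J) = -96 - 4*J)
H = 1/64051 (H = 1/(417837 - 353786) = 1/64051 ≈ 1.5613e-5)
F = 1/64051 ≈ 1.5613e-5
F + j(-123) = 1/64051 + (-96 - 4*(-123)) = 1/64051 + (-96 + 492) = 1/64051 + 396 = 25364197/64051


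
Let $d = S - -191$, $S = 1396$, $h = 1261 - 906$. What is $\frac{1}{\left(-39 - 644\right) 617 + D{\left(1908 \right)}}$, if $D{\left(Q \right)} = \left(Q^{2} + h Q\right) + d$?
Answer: $\frac{1}{3897980} \approx 2.5654 \cdot 10^{-7}$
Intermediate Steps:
$h = 355$
$d = 1587$ ($d = 1396 - -191 = 1396 + 191 = 1587$)
$D{\left(Q \right)} = 1587 + Q^{2} + 355 Q$ ($D{\left(Q \right)} = \left(Q^{2} + 355 Q\right) + 1587 = 1587 + Q^{2} + 355 Q$)
$\frac{1}{\left(-39 - 644\right) 617 + D{\left(1908 \right)}} = \frac{1}{\left(-39 - 644\right) 617 + \left(1587 + 1908^{2} + 355 \cdot 1908\right)} = \frac{1}{\left(-683\right) 617 + \left(1587 + 3640464 + 677340\right)} = \frac{1}{-421411 + 4319391} = \frac{1}{3897980}$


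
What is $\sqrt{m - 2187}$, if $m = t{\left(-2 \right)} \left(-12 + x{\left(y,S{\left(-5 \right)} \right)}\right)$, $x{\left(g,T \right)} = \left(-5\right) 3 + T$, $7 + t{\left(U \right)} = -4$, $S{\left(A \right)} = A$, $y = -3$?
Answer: $i \sqrt{1835} \approx 42.837 i$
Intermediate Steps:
$t{\left(U \right)} = -11$ ($t{\left(U \right)} = -7 - 4 = -11$)
$x{\left(g,T \right)} = -15 + T$
$m = 352$ ($m = - 11 \left(-12 - 20\right) = \left(-11\right) \left(-32\right) = 352$)
$\sqrt{m - 2187} = \sqrt{352 - 2187} = \sqrt{-1835} = i \sqrt{1835}$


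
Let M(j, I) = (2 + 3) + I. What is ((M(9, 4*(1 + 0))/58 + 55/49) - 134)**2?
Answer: 142277576809/8076964 ≈ 17615.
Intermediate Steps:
M(j, I) = 5 + I
((M(9, 4*(1 + 0))/58 + 55/49) - 134)**2 = (((5 + 4*(1 + 0))/58 + 55/49) - 134)**2 = (((5 + 4*1)*(1/58) + 55*(1/49)) - 134)**2 = (((5 + 4)*(1/58) + 55/49) - 134)**2 = ((9*(1/58) + 55/49) - 134)**2 = ((9/58 + 55/49) - 134)**2 = (3631/2842 - 134)**2 = (-377197/2842)**2 = 142277576809/8076964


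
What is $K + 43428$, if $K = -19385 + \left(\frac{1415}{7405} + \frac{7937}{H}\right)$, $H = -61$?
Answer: $\frac{2160331229}{90341} \approx 23913.0$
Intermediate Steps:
$K = - \frac{1762997719}{90341}$ ($K = -19385 + \left(\frac{1415}{7405} + \frac{7937}{-61}\right) = -19385 + \left(1415 \cdot \frac{1}{7405} + 7937 \left(- \frac{1}{61}\right)\right) = -19385 + \left(\frac{283}{1481} - \frac{7937}{61}\right) = -19385 - \frac{11737434}{90341} = - \frac{1762997719}{90341} \approx -19515.0$)
$K + 43428 = - \frac{1762997719}{90341} + 43428 = \frac{2160331229}{90341}$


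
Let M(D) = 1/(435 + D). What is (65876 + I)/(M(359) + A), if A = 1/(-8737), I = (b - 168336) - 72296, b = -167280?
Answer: -2372764614408/7943 ≈ -2.9872e+8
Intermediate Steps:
I = -407912 (I = (-167280 - 168336) - 72296 = -335616 - 72296 = -407912)
A = -1/8737 ≈ -0.00011446
(65876 + I)/(M(359) + A) = (65876 - 407912)/(1/(435 + 359) - 1/8737) = -342036/(1/794 - 1/8737) = -342036/7943/6937178 = -342036*6937178/7943 = -2372764614408/7943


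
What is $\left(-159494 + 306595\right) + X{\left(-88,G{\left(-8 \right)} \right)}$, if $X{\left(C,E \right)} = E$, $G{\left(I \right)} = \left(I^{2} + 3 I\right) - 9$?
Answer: $147132$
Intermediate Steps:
$G{\left(I \right)} = -9 + I^{2} + 3 I$
$\left(-159494 + 306595\right) + X{\left(-88,G{\left(-8 \right)} \right)} = \left(-159494 + 306595\right) + \left(-9 + \left(-8\right)^{2} + 3 \left(-8\right)\right) = 147101 - -31 = 147101 + 31 = 147132$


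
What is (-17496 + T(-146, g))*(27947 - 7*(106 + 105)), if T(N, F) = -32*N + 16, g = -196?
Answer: -339027760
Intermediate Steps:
T(N, F) = 16 - 32*N
(-17496 + T(-146, g))*(27947 - 7*(106 + 105)) = (-17496 + (16 - 32*(-146)))*(27947 - 7*(106 + 105)) = (-17496 + (16 + 4672))*(27947 - 7*211) = (-17496 + 4688)*(27947 - 1477) = -12808*26470 = -339027760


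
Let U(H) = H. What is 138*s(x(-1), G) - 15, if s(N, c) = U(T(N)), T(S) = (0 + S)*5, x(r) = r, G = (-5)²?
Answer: -705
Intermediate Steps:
G = 25
T(S) = 5*S (T(S) = S*5 = 5*S)
s(N, c) = 5*N
138*s(x(-1), G) - 15 = 138*(5*(-1)) - 15 = 138*(-5) - 15 = -690 - 15 = -705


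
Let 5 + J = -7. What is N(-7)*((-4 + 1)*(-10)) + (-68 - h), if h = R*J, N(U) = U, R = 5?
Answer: -218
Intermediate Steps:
J = -12 (J = -5 - 7 = -12)
h = -60 (h = 5*(-12) = -60)
N(-7)*((-4 + 1)*(-10)) + (-68 - h) = -7*(-4 + 1)*(-10) + (-68 - 1*(-60)) = -(-21)*(-10) + (-68 + 60) = -7*30 - 8 = -210 - 8 = -218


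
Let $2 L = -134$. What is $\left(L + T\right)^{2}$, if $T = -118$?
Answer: $34225$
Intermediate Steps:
$L = -67$ ($L = \frac{1}{2} \left(-134\right) = -67$)
$\left(L + T\right)^{2} = \left(-67 - 118\right)^{2} = \left(-185\right)^{2} = 34225$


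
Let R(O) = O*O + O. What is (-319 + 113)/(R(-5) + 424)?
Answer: -103/222 ≈ -0.46396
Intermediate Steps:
R(O) = O + O² (R(O) = O² + O = O + O²)
(-319 + 113)/(R(-5) + 424) = (-319 + 113)/(-5*(1 - 5) + 424) = -206/(-5*(-4) + 424) = -206/(20 + 424) = -206/444 = -206*1/444 = -103/222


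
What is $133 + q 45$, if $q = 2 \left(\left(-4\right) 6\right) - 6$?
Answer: $-2297$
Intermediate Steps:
$q = -54$ ($q = 2 \left(-24\right) - 6 = -48 - 6 = -54$)
$133 + q 45 = 133 - 2430 = -2297$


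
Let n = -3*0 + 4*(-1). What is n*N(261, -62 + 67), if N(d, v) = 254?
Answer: -1016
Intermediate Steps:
n = -4 (n = 0 - 4 = -4)
n*N(261, -62 + 67) = -4*254 = -1016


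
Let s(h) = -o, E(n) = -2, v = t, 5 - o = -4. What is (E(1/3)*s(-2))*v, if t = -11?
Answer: -198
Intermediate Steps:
o = 9 (o = 5 - 1*(-4) = 5 + 4 = 9)
v = -11
s(h) = -9 (s(h) = -1*9 = -9)
(E(1/3)*s(-2))*v = -2*(-9)*(-11) = 18*(-11) = -198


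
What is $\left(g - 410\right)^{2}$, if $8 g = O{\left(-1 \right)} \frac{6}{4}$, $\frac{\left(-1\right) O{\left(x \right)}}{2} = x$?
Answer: $\frac{10738729}{64} \approx 1.6779 \cdot 10^{5}$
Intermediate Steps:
$O{\left(x \right)} = - 2 x$
$g = \frac{3}{8}$ ($g = \frac{\left(-2\right) \left(-1\right) \frac{6}{4}}{8} = \frac{2 \cdot 6 \cdot \frac{1}{4}}{8} = \frac{2 \cdot \frac{3}{2}}{8} = \frac{1}{8} \cdot 3 = \frac{3}{8} \approx 0.375$)
$\left(g - 410\right)^{2} = \left(\frac{3}{8} - 410\right)^{2} = \left(- \frac{3277}{8}\right)^{2} = \frac{10738729}{64}$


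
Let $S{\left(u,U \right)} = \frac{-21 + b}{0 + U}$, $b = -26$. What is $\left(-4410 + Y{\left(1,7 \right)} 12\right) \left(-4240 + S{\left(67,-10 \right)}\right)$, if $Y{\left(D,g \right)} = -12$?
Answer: $\frac{96437781}{5} \approx 1.9288 \cdot 10^{7}$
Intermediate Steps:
$S{\left(u,U \right)} = - \frac{47}{U}$ ($S{\left(u,U \right)} = \frac{-21 - 26}{0 + U} = - \frac{47}{U}$)
$\left(-4410 + Y{\left(1,7 \right)} 12\right) \left(-4240 + S{\left(67,-10 \right)}\right) = \left(-4410 - 144\right) \left(-4240 - \frac{47}{-10}\right) = \left(-4410 - 144\right) \left(-4240 - - \frac{47}{10}\right) = - 4554 \left(-4240 + \frac{47}{10}\right) = \left(-4554\right) \left(- \frac{42353}{10}\right) = \frac{96437781}{5}$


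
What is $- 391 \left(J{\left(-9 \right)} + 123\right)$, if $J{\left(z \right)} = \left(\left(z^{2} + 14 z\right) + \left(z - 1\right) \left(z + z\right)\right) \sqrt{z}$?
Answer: $-48093 - 158355 i \approx -48093.0 - 1.5836 \cdot 10^{5} i$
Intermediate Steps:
$J{\left(z \right)} = \sqrt{z} \left(z^{2} + 14 z + 2 z \left(-1 + z\right)\right)$ ($J{\left(z \right)} = \left(\left(z^{2} + 14 z\right) + \left(-1 + z\right) 2 z\right) \sqrt{z} = \left(\left(z^{2} + 14 z\right) + 2 z \left(-1 + z\right)\right) \sqrt{z} = \left(z^{2} + 14 z + 2 z \left(-1 + z\right)\right) \sqrt{z} = \sqrt{z} \left(z^{2} + 14 z + 2 z \left(-1 + z\right)\right)$)
$- 391 \left(J{\left(-9 \right)} + 123\right) = - 391 \left(3 \left(-9\right)^{\frac{3}{2}} \left(4 - 9\right) + 123\right) = - 391 \left(3 \left(- 27 i\right) \left(-5\right) + 123\right) = - 391 \left(405 i + 123\right) = - 391 \left(123 + 405 i\right) = -48093 - 158355 i$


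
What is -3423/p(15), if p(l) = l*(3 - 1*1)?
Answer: -1141/10 ≈ -114.10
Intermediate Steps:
p(l) = 2*l (p(l) = l*(3 - 1) = l*2 = 2*l)
-3423/p(15) = -3423/(2*15) = -3423/30 = -3423*1/30 = -1141/10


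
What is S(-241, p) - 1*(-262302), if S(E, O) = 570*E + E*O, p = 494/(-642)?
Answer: 40162699/321 ≈ 1.2512e+5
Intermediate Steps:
p = -247/321 (p = 494*(-1/642) = -247/321 ≈ -0.76947)
S(-241, p) - 1*(-262302) = -241*(570 - 247/321) - 1*(-262302) = -241*182723/321 + 262302 = -44036243/321 + 262302 = 40162699/321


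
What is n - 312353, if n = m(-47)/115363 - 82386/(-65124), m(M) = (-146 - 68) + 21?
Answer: -130370409206725/417383334 ≈ -3.1235e+5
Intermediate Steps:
m(M) = -193 (m(M) = -214 + 21 = -193)
n = 527318177/417383334 (n = -193/115363 - 82386/(-65124) = -193*1/115363 - 82386*(-1/65124) = -193/115363 + 4577/3618 = 527318177/417383334 ≈ 1.2634)
n - 312353 = 527318177/417383334 - 312353 = -130370409206725/417383334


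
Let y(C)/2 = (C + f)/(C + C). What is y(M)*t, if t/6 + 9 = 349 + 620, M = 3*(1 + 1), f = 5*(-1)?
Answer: 960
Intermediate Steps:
f = -5
M = 6 (M = 3*2 = 6)
y(C) = (-5 + C)/C (y(C) = 2*((C - 5)/(C + C)) = 2*((-5 + C)/((2*C))) = 2*((-5 + C)*(1/(2*C))) = 2*((-5 + C)/(2*C)) = (-5 + C)/C)
t = 5760 (t = -54 + 6*(349 + 620) = -54 + 6*969 = -54 + 5814 = 5760)
y(M)*t = ((-5 + 6)/6)*5760 = ((⅙)*1)*5760 = (⅙)*5760 = 960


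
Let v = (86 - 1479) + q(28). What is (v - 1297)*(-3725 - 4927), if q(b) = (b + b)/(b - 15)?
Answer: 302075928/13 ≈ 2.3237e+7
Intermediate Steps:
q(b) = 2*b/(-15 + b) (q(b) = (2*b)/(-15 + b) = 2*b/(-15 + b))
v = -18053/13 (v = (86 - 1479) + 2*28/(-15 + 28) = -1393 + 2*28/13 = -1393 + 2*28*(1/13) = -1393 + 56/13 = -18053/13 ≈ -1388.7)
(v - 1297)*(-3725 - 4927) = (-18053/13 - 1297)*(-3725 - 4927) = -34914/13*(-8652) = 302075928/13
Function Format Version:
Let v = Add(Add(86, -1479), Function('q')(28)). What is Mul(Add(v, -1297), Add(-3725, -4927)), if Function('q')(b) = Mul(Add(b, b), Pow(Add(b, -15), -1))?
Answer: Rational(302075928, 13) ≈ 2.3237e+7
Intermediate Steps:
Function('q')(b) = Mul(2, b, Pow(Add(-15, b), -1)) (Function('q')(b) = Mul(Mul(2, b), Pow(Add(-15, b), -1)) = Mul(2, b, Pow(Add(-15, b), -1)))
v = Rational(-18053, 13) (v = Add(Add(86, -1479), Mul(2, 28, Pow(Add(-15, 28), -1))) = Add(-1393, Mul(2, 28, Pow(13, -1))) = Add(-1393, Mul(2, 28, Rational(1, 13))) = Add(-1393, Rational(56, 13)) = Rational(-18053, 13) ≈ -1388.7)
Mul(Add(v, -1297), Add(-3725, -4927)) = Mul(Add(Rational(-18053, 13), -1297), Add(-3725, -4927)) = Mul(Rational(-34914, 13), -8652) = Rational(302075928, 13)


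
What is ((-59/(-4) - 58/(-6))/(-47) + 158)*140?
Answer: 3108665/141 ≈ 22047.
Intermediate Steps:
((-59/(-4) - 58/(-6))/(-47) + 158)*140 = ((-59*(-1/4) - 58*(-1/6))*(-1/47) + 158)*140 = ((59/4 + 29/3)*(-1/47) + 158)*140 = ((293/12)*(-1/47) + 158)*140 = (-293/564 + 158)*140 = (88819/564)*140 = 3108665/141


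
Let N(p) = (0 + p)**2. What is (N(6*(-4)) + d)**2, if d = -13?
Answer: 316969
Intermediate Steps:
N(p) = p**2
(N(6*(-4)) + d)**2 = ((6*(-4))**2 - 13)**2 = ((-24)**2 - 13)**2 = (576 - 13)**2 = 563**2 = 316969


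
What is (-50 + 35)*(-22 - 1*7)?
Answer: 435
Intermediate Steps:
(-50 + 35)*(-22 - 1*7) = -15*(-22 - 7) = -15*(-29) = 435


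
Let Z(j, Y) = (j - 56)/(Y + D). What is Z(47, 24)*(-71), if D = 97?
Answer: 639/121 ≈ 5.2810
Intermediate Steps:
Z(j, Y) = (-56 + j)/(97 + Y) (Z(j, Y) = (j - 56)/(Y + 97) = (-56 + j)/(97 + Y))
Z(47, 24)*(-71) = ((-56 + 47)/(97 + 24))*(-71) = (-9/121)*(-71) = ((1/121)*(-9))*(-71) = -9/121*(-71) = 639/121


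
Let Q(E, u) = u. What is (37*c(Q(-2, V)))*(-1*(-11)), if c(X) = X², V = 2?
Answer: 1628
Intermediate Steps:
(37*c(Q(-2, V)))*(-1*(-11)) = (37*2²)*(-1*(-11)) = (37*4)*11 = 148*11 = 1628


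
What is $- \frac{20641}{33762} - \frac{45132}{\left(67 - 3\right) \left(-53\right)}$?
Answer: $\frac{181716539}{14315088} \approx 12.694$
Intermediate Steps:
$- \frac{20641}{33762} - \frac{45132}{\left(67 - 3\right) \left(-53\right)} = \left(-20641\right) \frac{1}{33762} - \frac{45132}{64 \left(-53\right)} = - \frac{20641}{33762} - \frac{45132}{-3392} = - \frac{20641}{33762} - - \frac{11283}{848} = - \frac{20641}{33762} + \frac{11283}{848} = \frac{181716539}{14315088}$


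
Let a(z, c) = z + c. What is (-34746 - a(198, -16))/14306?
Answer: -17464/7153 ≈ -2.4415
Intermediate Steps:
a(z, c) = c + z
(-34746 - a(198, -16))/14306 = (-34746 - (-16 + 198))/14306 = (-34746 - 1*182)*(1/14306) = (-34746 - 182)*(1/14306) = -34928*1/14306 = -17464/7153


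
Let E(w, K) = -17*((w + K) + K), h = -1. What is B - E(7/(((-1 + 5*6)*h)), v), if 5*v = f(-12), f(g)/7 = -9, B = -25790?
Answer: -3802263/145 ≈ -26223.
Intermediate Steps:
f(g) = -63 (f(g) = 7*(-9) = -63)
v = -63/5 (v = (1/5)*(-63) = -63/5 ≈ -12.600)
E(w, K) = -34*K - 17*w (E(w, K) = -17*((K + w) + K) = -17*(w + 2*K) = -34*K - 17*w)
B - E(7/(((-1 + 5*6)*h)), v) = -25790 - (-34*(-63/5) - 119/((-1 + 5*6)*(-1))) = -25790 - (2142/5 - 119/((-1 + 30)*(-1))) = -25790 - (2142/5 - 119/(29*(-1))) = -25790 - (2142/5 - 119/(-29)) = -25790 - (2142/5 - 119*(-1)/29) = -25790 - (2142/5 - 17*(-7/29)) = -25790 - (2142/5 + 119/29) = -25790 - 1*62713/145 = -25790 - 62713/145 = -3802263/145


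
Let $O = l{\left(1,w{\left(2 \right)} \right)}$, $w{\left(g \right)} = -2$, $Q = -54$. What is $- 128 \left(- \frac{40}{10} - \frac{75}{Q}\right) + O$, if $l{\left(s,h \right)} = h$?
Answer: $\frac{2990}{9} \approx 332.22$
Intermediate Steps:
$O = -2$
$- 128 \left(- \frac{40}{10} - \frac{75}{Q}\right) + O = - 128 \left(- \frac{40}{10} - \frac{75}{-54}\right) - 2 = - 128 \left(\left(-40\right) \frac{1}{10} - - \frac{25}{18}\right) - 2 = - 128 \left(-4 + \frac{25}{18}\right) - 2 = \left(-128\right) \left(- \frac{47}{18}\right) - 2 = \frac{3008}{9} - 2 = \frac{2990}{9}$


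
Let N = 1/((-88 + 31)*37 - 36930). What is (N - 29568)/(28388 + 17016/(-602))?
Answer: -49635121579/47606833560 ≈ -1.0426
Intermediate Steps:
N = -1/39039 (N = 1/(-57*37 - 36930) = 1/(-2109 - 36930) = 1/(-39039) = -1/39039 ≈ -2.5615e-5)
(N - 29568)/(28388 + 17016/(-602)) = (-1/39039 - 29568)/(28388 + 17016/(-602)) = -1154305153/(39039*(28388 + 17016*(-1/602))) = -1154305153/(39039*(28388 - 8508/301)) = -1154305153/(39039*8536280/301) = -1154305153/39039*301/8536280 = -49635121579/47606833560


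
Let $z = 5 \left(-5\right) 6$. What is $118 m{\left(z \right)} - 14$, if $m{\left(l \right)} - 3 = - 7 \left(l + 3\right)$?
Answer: $121762$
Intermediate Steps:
$z = -150$ ($z = \left(-25\right) 6 = -150$)
$m{\left(l \right)} = -18 - 7 l$ ($m{\left(l \right)} = 3 - 7 \left(l + 3\right) = 3 - 7 \left(3 + l\right) = 3 - \left(21 + 7 l\right) = -18 - 7 l$)
$118 m{\left(z \right)} - 14 = 118 \left(-18 - -1050\right) - 14 = 118 \left(-18 + 1050\right) + \left(-71 + 57\right) = 118 \cdot 1032 - 14 = 121776 - 14 = 121762$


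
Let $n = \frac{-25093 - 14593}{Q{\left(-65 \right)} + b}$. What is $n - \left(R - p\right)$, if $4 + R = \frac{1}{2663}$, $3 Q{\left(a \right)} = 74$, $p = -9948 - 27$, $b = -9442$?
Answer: $- \frac{374925959797}{37617538} \approx -9966.8$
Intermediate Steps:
$p = -9975$ ($p = -9948 - 27 = -9975$)
$Q{\left(a \right)} = \frac{74}{3}$ ($Q{\left(a \right)} = \frac{1}{3} \cdot 74 = \frac{74}{3}$)
$R = - \frac{10651}{2663}$ ($R = -4 + \frac{1}{2663} = - \frac{10651}{2663} \approx -3.9996$)
$n = \frac{59529}{14126}$ ($n = \frac{-25093 - 14593}{\frac{74}{3} - 9442} = - \frac{39686}{- \frac{28252}{3}} = \left(-39686\right) \left(- \frac{3}{28252}\right) = \frac{59529}{14126} \approx 4.2141$)
$n - \left(R - p\right) = \frac{59529}{14126} - \left(- \frac{10651}{2663} - -9975\right) = \frac{59529}{14126} - \left(- \frac{10651}{2663} + 9975\right) = \frac{59529}{14126} - \frac{26552774}{2663} = - \frac{374925959797}{37617538}$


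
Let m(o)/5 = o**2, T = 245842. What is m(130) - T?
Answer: -161342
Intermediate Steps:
m(o) = 5*o**2
m(130) - T = 5*130**2 - 1*245842 = 5*16900 - 245842 = 84500 - 245842 = -161342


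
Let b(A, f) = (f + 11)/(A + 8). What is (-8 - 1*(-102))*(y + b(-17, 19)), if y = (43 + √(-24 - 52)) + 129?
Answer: 47564/3 + 188*I*√19 ≈ 15855.0 + 819.47*I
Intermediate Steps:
b(A, f) = (11 + f)/(8 + A)
y = 172 + 2*I*√19 (y = (43 + √(-76)) + 129 = (43 + 2*I*√19) + 129 = 172 + 2*I*√19 ≈ 172.0 + 8.7178*I)
(-8 - 1*(-102))*(y + b(-17, 19)) = (-8 - 1*(-102))*((172 + 2*I*√19) + (11 + 19)/(8 - 17)) = (-8 + 102)*((172 + 2*I*√19) + 30/(-9)) = 94*((172 + 2*I*√19) - ⅑*30) = 94*((172 + 2*I*√19) - 10/3) = 94*(506/3 + 2*I*√19) = 47564/3 + 188*I*√19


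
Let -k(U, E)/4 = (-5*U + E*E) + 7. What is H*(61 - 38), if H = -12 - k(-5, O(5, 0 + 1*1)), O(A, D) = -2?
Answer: 3036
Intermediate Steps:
k(U, E) = -28 - 4*E² + 20*U (k(U, E) = -4*((-5*U + E*E) + 7) = -4*((-5*U + E²) + 7) = -4*((E² - 5*U) + 7) = -4*(7 + E² - 5*U) = -28 - 4*E² + 20*U)
H = 132 (H = -12 - (-28 - 4*(-2)² + 20*(-5)) = -12 - (-28 - 4*4 - 100) = -12 - (-28 - 16 - 100) = -12 - 1*(-144) = -12 + 144 = 132)
H*(61 - 38) = 132*(61 - 38) = 132*23 = 3036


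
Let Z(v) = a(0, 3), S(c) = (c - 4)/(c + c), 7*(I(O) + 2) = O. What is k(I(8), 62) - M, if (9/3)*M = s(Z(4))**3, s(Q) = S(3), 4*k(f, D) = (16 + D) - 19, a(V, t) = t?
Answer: 9559/648 ≈ 14.752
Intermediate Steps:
I(O) = -2 + O/7
S(c) = (-4 + c)/(2*c) (S(c) = (-4 + c)/((2*c)) = (-4 + c)*(1/(2*c)) = (-4 + c)/(2*c))
k(f, D) = -3/4 + D/4 (k(f, D) = ((16 + D) - 19)/4 = (-3 + D)/4 = -3/4 + D/4)
Z(v) = 3
s(Q) = -1/6 (s(Q) = (1/2)*(-4 + 3)/3 = (1/2)*(1/3)*(-1) = -1/6)
M = -1/648 (M = (-1/6)**3/3 = (1/3)*(-1/216) = -1/648 ≈ -0.0015432)
k(I(8), 62) - M = (-3/4 + (1/4)*62) - 1*(-1/648) = (-3/4 + 31/2) + 1/648 = 59/4 + 1/648 = 9559/648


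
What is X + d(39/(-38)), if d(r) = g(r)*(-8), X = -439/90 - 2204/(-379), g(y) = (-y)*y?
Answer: 115307039/12313710 ≈ 9.3641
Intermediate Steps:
g(y) = -y²
X = 31979/34110 (X = -439*1/90 - 2204*(-1/379) = -439/90 + 2204/379 = 31979/34110 ≈ 0.93753)
d(r) = 8*r² (d(r) = -r²*(-8) = 8*r²)
X + d(39/(-38)) = 31979/34110 + 8*(39/(-38))² = 31979/34110 + 8*(39*(-1/38))² = 31979/34110 + 8*(-39/38)² = 31979/34110 + 8*(1521/1444) = 31979/34110 + 3042/361 = 115307039/12313710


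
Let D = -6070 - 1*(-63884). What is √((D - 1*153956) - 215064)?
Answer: I*√311206 ≈ 557.86*I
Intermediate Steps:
D = 57814 (D = -6070 + 63884 = 57814)
√((D - 1*153956) - 215064) = √((57814 - 1*153956) - 215064) = √((57814 - 153956) - 215064) = √(-96142 - 215064) = √(-311206) = I*√311206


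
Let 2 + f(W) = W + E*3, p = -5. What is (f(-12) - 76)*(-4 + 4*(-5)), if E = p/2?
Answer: 2340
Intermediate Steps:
E = -5/2 ≈ -2.5000
f(W) = -19/2 + W (f(W) = -2 + (W - 5/2*3) = -2 + (W - 15/2) = -2 + (-15/2 + W) = -19/2 + W)
(f(-12) - 76)*(-4 + 4*(-5)) = ((-19/2 - 12) - 76)*(-4 + 4*(-5)) = (-43/2 - 76)*(-4 - 20) = -195/2*(-24) = 2340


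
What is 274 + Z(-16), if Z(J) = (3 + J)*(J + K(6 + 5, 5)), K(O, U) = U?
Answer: 417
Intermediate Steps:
Z(J) = (3 + J)*(5 + J) (Z(J) = (3 + J)*(J + 5) = (3 + J)*(5 + J))
274 + Z(-16) = 274 + (15 + (-16)² + 8*(-16)) = 274 + (15 + 256 - 128) = 274 + 143 = 417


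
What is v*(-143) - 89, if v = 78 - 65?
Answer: -1948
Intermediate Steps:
v = 13
v*(-143) - 89 = 13*(-143) - 89 = -1859 - 89 = -1948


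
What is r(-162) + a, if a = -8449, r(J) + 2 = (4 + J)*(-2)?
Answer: -8135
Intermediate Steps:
r(J) = -10 - 2*J (r(J) = -2 + (4 + J)*(-2) = -2 + (-8 - 2*J) = -10 - 2*J)
r(-162) + a = (-10 - 2*(-162)) - 8449 = (-10 + 324) - 8449 = 314 - 8449 = -8135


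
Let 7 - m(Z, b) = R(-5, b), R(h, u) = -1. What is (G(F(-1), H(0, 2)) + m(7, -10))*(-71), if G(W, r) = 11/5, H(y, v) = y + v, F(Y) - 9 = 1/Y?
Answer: -3621/5 ≈ -724.20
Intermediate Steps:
F(Y) = 9 + 1/Y
H(y, v) = v + y
G(W, r) = 11/5 (G(W, r) = 11*(⅕) = 11/5)
m(Z, b) = 8 (m(Z, b) = 7 - 1*(-1) = 7 + 1 = 8)
(G(F(-1), H(0, 2)) + m(7, -10))*(-71) = (11/5 + 8)*(-71) = (51/5)*(-71) = -3621/5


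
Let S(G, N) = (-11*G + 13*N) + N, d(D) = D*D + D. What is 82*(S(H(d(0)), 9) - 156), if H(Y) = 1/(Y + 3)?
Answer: -8282/3 ≈ -2760.7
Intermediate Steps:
d(D) = D + D² (d(D) = D² + D = D + D²)
H(Y) = 1/(3 + Y)
S(G, N) = -11*G + 14*N
82*(S(H(d(0)), 9) - 156) = 82*((-11/(3 + 0*(1 + 0)) + 14*9) - 156) = 82*((-11/(3 + 0*1) + 126) - 156) = 82*((-11/(3 + 0) + 126) - 156) = 82*((-11/3 + 126) - 156) = 82*(367/3 - 156) = 82*(-101/3) = -8282/3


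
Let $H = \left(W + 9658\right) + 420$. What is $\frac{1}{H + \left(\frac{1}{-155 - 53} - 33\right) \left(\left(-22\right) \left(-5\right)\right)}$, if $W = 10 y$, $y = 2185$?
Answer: $\frac{104}{2942937} \approx 3.5339 \cdot 10^{-5}$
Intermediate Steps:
$W = 21850$ ($W = 10 \cdot 2185 = 21850$)
$H = 31928$ ($H = \left(21850 + 9658\right) + 420 = 31508 + 420 = 31928$)
$\frac{1}{H + \left(\frac{1}{-155 - 53} - 33\right) \left(\left(-22\right) \left(-5\right)\right)} = \frac{1}{31928 + \left(\frac{1}{-155 - 53} - 33\right) \left(\left(-22\right) \left(-5\right)\right)} = \frac{1}{31928 + \left(\frac{1}{-208} - 33\right) 110} = \frac{1}{31928 + \left(- \frac{1}{208} - 33\right) 110} = \frac{1}{31928 - \frac{377575}{104}} = \frac{1}{\frac{2942937}{104}} = \frac{104}{2942937}$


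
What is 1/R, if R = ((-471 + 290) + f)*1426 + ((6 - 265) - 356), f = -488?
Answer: -1/954609 ≈ -1.0475e-6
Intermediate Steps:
R = -954609 (R = ((-471 + 290) - 488)*1426 + ((6 - 265) - 356) = (-181 - 488)*1426 + (-259 - 356) = -669*1426 - 615 = -953994 - 615 = -954609)
1/R = 1/(-954609) = -1/954609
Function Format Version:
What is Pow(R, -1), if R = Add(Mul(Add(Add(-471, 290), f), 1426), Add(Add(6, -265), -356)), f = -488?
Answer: Rational(-1, 954609) ≈ -1.0475e-6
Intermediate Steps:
R = -954609 (R = Add(Mul(Add(Add(-471, 290), -488), 1426), Add(Add(6, -265), -356)) = Add(Mul(Add(-181, -488), 1426), Add(-259, -356)) = Add(Mul(-669, 1426), -615) = Add(-953994, -615) = -954609)
Pow(R, -1) = Pow(-954609, -1) = Rational(-1, 954609)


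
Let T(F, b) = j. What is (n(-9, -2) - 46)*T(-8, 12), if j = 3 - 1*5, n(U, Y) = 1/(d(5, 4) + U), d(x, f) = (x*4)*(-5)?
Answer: 10030/109 ≈ 92.018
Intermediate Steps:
d(x, f) = -20*x (d(x, f) = (4*x)*(-5) = -20*x)
n(U, Y) = 1/(-100 + U) (n(U, Y) = 1/(-20*5 + U) = 1/(-100 + U))
j = -2 (j = 3 - 5 = -2)
T(F, b) = -2
(n(-9, -2) - 46)*T(-8, 12) = (1/(-100 - 9) - 46)*(-2) = (1/(-109) - 46)*(-2) = (-1/109 - 46)*(-2) = -5015/109*(-2) = 10030/109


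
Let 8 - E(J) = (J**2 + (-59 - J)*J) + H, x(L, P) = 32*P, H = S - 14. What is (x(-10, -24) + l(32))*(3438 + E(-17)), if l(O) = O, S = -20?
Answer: -1823072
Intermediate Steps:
H = -34 (H = -20 - 14 = -34)
E(J) = 42 - J**2 - J*(-59 - J) (E(J) = 8 - ((J**2 + (-59 - J)*J) - 34) = 8 - ((J**2 + J*(-59 - J)) - 34) = 8 - (-34 + J**2 + J*(-59 - J)) = 8 + (34 - J**2 - J*(-59 - J)) = 42 - J**2 - J*(-59 - J))
(x(-10, -24) + l(32))*(3438 + E(-17)) = (32*(-24) + 32)*(3438 + (42 + 59*(-17))) = (-768 + 32)*(3438 + (42 - 1003)) = -736*(3438 - 961) = -736*2477 = -1823072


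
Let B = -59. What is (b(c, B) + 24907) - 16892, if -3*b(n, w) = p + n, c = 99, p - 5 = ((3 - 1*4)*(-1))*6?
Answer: 23935/3 ≈ 7978.3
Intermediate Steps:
p = 11 (p = 5 + ((3 - 1*4)*(-1))*6 = 5 + ((3 - 4)*(-1))*6 = 5 - 1*(-1)*6 = 5 + 1*6 = 5 + 6 = 11)
b(n, w) = -11/3 - n/3 (b(n, w) = -(11 + n)/3 = -11/3 - n/3)
(b(c, B) + 24907) - 16892 = ((-11/3 - ⅓*99) + 24907) - 16892 = ((-11/3 - 33) + 24907) - 16892 = (-110/3 + 24907) - 16892 = 74611/3 - 16892 = 23935/3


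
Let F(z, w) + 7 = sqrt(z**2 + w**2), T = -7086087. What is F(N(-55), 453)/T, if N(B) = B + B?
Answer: 7/7086087 - sqrt(217309)/7086087 ≈ -6.4798e-5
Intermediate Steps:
N(B) = 2*B
F(z, w) = -7 + sqrt(w**2 + z**2) (F(z, w) = -7 + sqrt(z**2 + w**2) = -7 + sqrt(w**2 + z**2))
F(N(-55), 453)/T = (-7 + sqrt(453**2 + (2*(-55))**2))/(-7086087) = (-7 + sqrt(205209 + (-110)**2))*(-1/7086087) = (-7 + sqrt(205209 + 12100))*(-1/7086087) = (-7 + sqrt(217309))*(-1/7086087) = 7/7086087 - sqrt(217309)/7086087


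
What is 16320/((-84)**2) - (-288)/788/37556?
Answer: 628877866/271896051 ≈ 2.3129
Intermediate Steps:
16320/((-84)**2) - (-288)/788/37556 = 16320/7056 - (-288)/788*(1/37556) = 16320*(1/7056) - 2*(-36/197)*(1/37556) = 340/147 + (72/197)*(1/37556) = 340/147 + 18/1849633 = 628877866/271896051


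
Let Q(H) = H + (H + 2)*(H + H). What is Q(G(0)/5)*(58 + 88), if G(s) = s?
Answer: 0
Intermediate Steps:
Q(H) = H + 2*H*(2 + H) (Q(H) = H + (2 + H)*(2*H) = H + 2*H*(2 + H))
Q(G(0)/5)*(58 + 88) = ((0/5)*(5 + 2*(0/5)))*(58 + 88) = ((0*(⅕))*(5 + 2*(0*(⅕))))*146 = (0*(5 + 2*0))*146 = (0*(5 + 0))*146 = (0*5)*146 = 0*146 = 0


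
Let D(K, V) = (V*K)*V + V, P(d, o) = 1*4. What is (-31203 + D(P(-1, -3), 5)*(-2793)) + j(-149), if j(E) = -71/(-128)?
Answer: -41531833/128 ≈ -3.2447e+5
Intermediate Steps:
P(d, o) = 4
D(K, V) = V + K*V² (D(K, V) = (K*V)*V + V = K*V² + V = V + K*V²)
j(E) = 71/128 (j(E) = -71*(-1/128) = 71/128)
(-31203 + D(P(-1, -3), 5)*(-2793)) + j(-149) = (-31203 + (5*(1 + 4*5))*(-2793)) + 71/128 = (-31203 + (5*(1 + 20))*(-2793)) + 71/128 = (-31203 + (5*21)*(-2793)) + 71/128 = (-31203 + 105*(-2793)) + 71/128 = (-31203 - 293265) + 71/128 = -324468 + 71/128 = -41531833/128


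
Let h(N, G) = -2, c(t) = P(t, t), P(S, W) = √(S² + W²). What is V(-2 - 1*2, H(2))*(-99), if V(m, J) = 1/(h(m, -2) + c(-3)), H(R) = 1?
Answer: -99/7 - 297*√2/14 ≈ -44.144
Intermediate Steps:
c(t) = √2*√(t²) (c(t) = √(t² + t²) = √(2*t²) = √2*√(t²))
V(m, J) = 1/(-2 + 3*√2) (V(m, J) = 1/(-2 + √2*√((-3)²)) = 1/(-2 + √2*√9) = 1/(-2 + √2*3) = 1/(-2 + 3*√2))
V(-2 - 1*2, H(2))*(-99) = (⅐ + 3*√2/14)*(-99) = -99/7 - 297*√2/14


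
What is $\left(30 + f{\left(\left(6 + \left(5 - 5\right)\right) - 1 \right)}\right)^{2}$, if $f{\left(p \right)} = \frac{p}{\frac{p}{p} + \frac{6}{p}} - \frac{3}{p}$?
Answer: $\frac{3034564}{3025} \approx 1003.2$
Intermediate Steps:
$f{\left(p \right)} = - \frac{3}{p} + \frac{p}{1 + \frac{6}{p}}$ ($f{\left(p \right)} = \frac{p}{1 + \frac{6}{p}} - \frac{3}{p} = - \frac{3}{p} + \frac{p}{1 + \frac{6}{p}}$)
$\left(30 + f{\left(\left(6 + \left(5 - 5\right)\right) - 1 \right)}\right)^{2} = \left(30 + \frac{-18 + \left(\left(6 + \left(5 - 5\right)\right) - 1\right)^{3} - 3 \left(\left(6 + \left(5 - 5\right)\right) - 1\right)}{\left(\left(6 + \left(5 - 5\right)\right) - 1\right) \left(6 + \left(\left(6 + \left(5 - 5\right)\right) - 1\right)\right)}\right)^{2} = \left(30 + \frac{-18 + \left(\left(6 + 0\right) - 1\right)^{3} - 3 \left(\left(6 + 0\right) - 1\right)}{\left(\left(6 + 0\right) - 1\right) \left(6 + \left(\left(6 + 0\right) - 1\right)\right)}\right)^{2} = \left(30 + \frac{-18 + \left(6 - 1\right)^{3} - 3 \left(6 - 1\right)}{\left(6 - 1\right) \left(6 + \left(6 - 1\right)\right)}\right)^{2} = \left(30 + \frac{-18 + 5^{3} - 15}{5 \left(6 + 5\right)}\right)^{2} = \left(30 + \frac{-18 + 125 - 15}{5 \cdot 11}\right)^{2} = \left(30 + \frac{1}{5} \cdot \frac{1}{11} \cdot 92\right)^{2} = \left(30 + \frac{92}{55}\right)^{2} = \left(\frac{1742}{55}\right)^{2} = \frac{3034564}{3025}$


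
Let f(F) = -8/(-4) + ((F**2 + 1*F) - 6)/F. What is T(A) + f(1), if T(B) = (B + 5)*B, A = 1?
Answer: 4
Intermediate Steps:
T(B) = B*(5 + B) (T(B) = (5 + B)*B = B*(5 + B))
f(F) = 2 + (-6 + F + F**2)/F (f(F) = -8*(-1/4) + ((F**2 + F) - 6)/F = 2 + ((F + F**2) - 6)/F = 2 + (-6 + F + F**2)/F)
T(A) + f(1) = 1*(5 + 1) + (3 + 1 - 6/1) = 1*6 + (3 + 1 - 6*1) = 6 + (3 + 1 - 6) = 6 - 2 = 4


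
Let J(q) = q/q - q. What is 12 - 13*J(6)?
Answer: 77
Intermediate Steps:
J(q) = 1 - q
12 - 13*J(6) = 12 - 13*(1 - 1*6) = 12 - 13*(1 - 6) = 12 - 13*(-5) = 12 + 65 = 77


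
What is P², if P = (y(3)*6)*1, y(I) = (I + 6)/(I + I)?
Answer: 81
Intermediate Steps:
y(I) = (6 + I)/(2*I) (y(I) = (6 + I)/((2*I)) = (6 + I)*(1/(2*I)) = (6 + I)/(2*I))
P = 9 (P = (((½)*(6 + 3)/3)*6)*1 = (((½)*(⅓)*9)*6)*1 = ((3/2)*6)*1 = 9*1 = 9)
P² = 9² = 81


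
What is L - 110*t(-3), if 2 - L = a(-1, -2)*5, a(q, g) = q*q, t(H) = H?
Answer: 327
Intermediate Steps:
a(q, g) = q²
L = -3 (L = 2 - (-1)²*5 = 2 - 5 = -3)
L - 110*t(-3) = -3 - 110*(-3) = -3 + 330 = 327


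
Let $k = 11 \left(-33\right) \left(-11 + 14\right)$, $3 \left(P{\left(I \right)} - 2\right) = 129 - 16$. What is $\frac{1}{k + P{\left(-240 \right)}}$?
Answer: $- \frac{3}{3148} \approx -0.00095299$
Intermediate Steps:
$P{\left(I \right)} = \frac{119}{3}$ ($P{\left(I \right)} = 2 + \frac{129 - 16}{3} = 2 + \frac{1}{3} \cdot 113 = 2 + \frac{113}{3} = \frac{119}{3}$)
$k = -1089$ ($k = \left(-363\right) 3 = -1089$)
$\frac{1}{k + P{\left(-240 \right)}} = \frac{1}{-1089 + \frac{119}{3}} = \frac{1}{- \frac{3148}{3}} = - \frac{3}{3148}$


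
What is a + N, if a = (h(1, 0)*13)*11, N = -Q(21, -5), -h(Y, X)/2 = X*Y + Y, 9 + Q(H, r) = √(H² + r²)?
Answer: -277 - √466 ≈ -298.59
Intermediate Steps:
Q(H, r) = -9 + √(H² + r²)
h(Y, X) = -2*Y - 2*X*Y (h(Y, X) = -2*(X*Y + Y) = -2*(Y + X*Y) = -2*Y - 2*X*Y)
N = 9 - √466 (N = -(-9 + √(21² + (-5)²)) = -(-9 + √(441 + 25)) = -(-9 + √466) = 9 - √466 ≈ -12.587)
a = -286 (a = (-2*1*(1 + 0)*13)*11 = (-2*1*1*13)*11 = -2*13*11 = -26*11 = -286)
a + N = -286 + (9 - √466) = -277 - √466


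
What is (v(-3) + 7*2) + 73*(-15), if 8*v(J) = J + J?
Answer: -4327/4 ≈ -1081.8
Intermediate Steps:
v(J) = J/4 (v(J) = (J + J)/8 = (2*J)/8 = J/4)
(v(-3) + 7*2) + 73*(-15) = ((1/4)*(-3) + 7*2) + 73*(-15) = (-3/4 + 14) - 1095 = 53/4 - 1095 = -4327/4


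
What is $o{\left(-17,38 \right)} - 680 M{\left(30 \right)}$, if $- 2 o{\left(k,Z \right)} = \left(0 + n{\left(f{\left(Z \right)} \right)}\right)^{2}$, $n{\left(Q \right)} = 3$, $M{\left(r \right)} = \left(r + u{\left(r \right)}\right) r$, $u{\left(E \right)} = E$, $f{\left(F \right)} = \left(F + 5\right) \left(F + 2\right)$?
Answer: $- \frac{2448009}{2} \approx -1.224 \cdot 10^{6}$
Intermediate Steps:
$f{\left(F \right)} = \left(2 + F\right) \left(5 + F\right)$ ($f{\left(F \right)} = \left(5 + F\right) \left(2 + F\right) = \left(2 + F\right) \left(5 + F\right)$)
$M{\left(r \right)} = 2 r^{2}$ ($M{\left(r \right)} = \left(r + r\right) r = 2 r r = 2 r^{2}$)
$o{\left(k,Z \right)} = - \frac{9}{2}$ ($o{\left(k,Z \right)} = - \frac{\left(0 + 3\right)^{2}}{2} = - \frac{3^{2}}{2} = \left(- \frac{1}{2}\right) 9 = - \frac{9}{2}$)
$o{\left(-17,38 \right)} - 680 M{\left(30 \right)} = - \frac{9}{2} - 680 \cdot 2 \cdot 30^{2} = - \frac{9}{2} - 680 \cdot 2 \cdot 900 = - \frac{9}{2} - 1224000 = - \frac{2448009}{2}$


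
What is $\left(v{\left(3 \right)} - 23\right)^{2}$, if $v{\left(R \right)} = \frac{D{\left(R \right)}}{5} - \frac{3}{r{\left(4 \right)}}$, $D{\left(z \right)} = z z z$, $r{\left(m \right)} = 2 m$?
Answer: $\frac{516961}{1600} \approx 323.1$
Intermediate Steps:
$D{\left(z \right)} = z^{3}$ ($D{\left(z \right)} = z^{2} z = z^{3}$)
$v{\left(R \right)} = - \frac{3}{8} + \frac{R^{3}}{5}$ ($v{\left(R \right)} = \frac{R^{3}}{5} - \frac{3}{2 \cdot 4} = R^{3} \cdot \frac{1}{5} - \frac{3}{8} = \frac{R^{3}}{5} - \frac{3}{8} = - \frac{3}{8} + \frac{R^{3}}{5}$)
$\left(v{\left(3 \right)} - 23\right)^{2} = \left(\left(- \frac{3}{8} + \frac{3^{3}}{5}\right) - 23\right)^{2} = \left(\left(- \frac{3}{8} + \frac{1}{5} \cdot 27\right) - 23\right)^{2} = \left(\left(- \frac{3}{8} + \frac{27}{5}\right) - 23\right)^{2} = \left(\frac{201}{40} - 23\right)^{2} = \left(- \frac{719}{40}\right)^{2} = \frac{516961}{1600}$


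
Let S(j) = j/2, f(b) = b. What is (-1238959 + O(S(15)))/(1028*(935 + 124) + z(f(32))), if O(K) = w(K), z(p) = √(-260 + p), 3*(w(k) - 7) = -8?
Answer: -337197618944/296290794333 + 1858432*I*√57/888872382999 ≈ -1.1381 + 1.5785e-5*I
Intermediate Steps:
S(j) = j/2 (S(j) = j*(½) = j/2)
w(k) = 13/3 (w(k) = 7 + (⅓)*(-8) = 7 - 8/3 = 13/3)
O(K) = 13/3
(-1238959 + O(S(15)))/(1028*(935 + 124) + z(f(32))) = (-1238959 + 13/3)/(1028*(935 + 124) + √(-260 + 32)) = -3716864/(3*(1028*1059 + √(-228))) = -3716864/(3*(1088652 + 2*I*√57))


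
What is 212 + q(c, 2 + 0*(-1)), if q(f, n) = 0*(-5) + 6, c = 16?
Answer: 218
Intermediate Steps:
q(f, n) = 6 (q(f, n) = 0 + 6 = 6)
212 + q(c, 2 + 0*(-1)) = 212 + 6 = 218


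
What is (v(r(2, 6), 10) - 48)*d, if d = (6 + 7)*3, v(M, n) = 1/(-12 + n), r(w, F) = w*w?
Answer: -3783/2 ≈ -1891.5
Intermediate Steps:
r(w, F) = w²
d = 39 (d = 13*3 = 39)
(v(r(2, 6), 10) - 48)*d = (1/(-12 + 10) - 48)*39 = (1/(-2) - 48)*39 = (-½ - 48)*39 = -97/2*39 = -3783/2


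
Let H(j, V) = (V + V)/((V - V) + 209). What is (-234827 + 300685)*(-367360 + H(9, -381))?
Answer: -5056511513716/209 ≈ -2.4194e+10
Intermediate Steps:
H(j, V) = 2*V/209 (H(j, V) = (2*V)/(0 + 209) = (2*V)/209 = (2*V)*(1/209) = 2*V/209)
(-234827 + 300685)*(-367360 + H(9, -381)) = (-234827 + 300685)*(-367360 + (2/209)*(-381)) = 65858*(-367360 - 762/209) = 65858*(-76779002/209) = -5056511513716/209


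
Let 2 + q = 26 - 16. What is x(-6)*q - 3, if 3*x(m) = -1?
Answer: -17/3 ≈ -5.6667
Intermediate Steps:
x(m) = -⅓ (x(m) = (⅓)*(-1) = -⅓)
q = 8 (q = -2 + (26 - 16) = -2 + 10 = 8)
x(-6)*q - 3 = -⅓*8 - 3 = -8/3 - 3 = -17/3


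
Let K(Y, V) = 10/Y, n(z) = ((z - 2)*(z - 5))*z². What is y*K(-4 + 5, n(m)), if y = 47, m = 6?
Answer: 470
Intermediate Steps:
n(z) = z²*(-5 + z)*(-2 + z) (n(z) = ((-2 + z)*(-5 + z))*z² = ((-5 + z)*(-2 + z))*z² = z²*(-5 + z)*(-2 + z))
y*K(-4 + 5, n(m)) = 47*(10/(-4 + 5)) = 47*(10/1) = 47*(10*1) = 47*10 = 470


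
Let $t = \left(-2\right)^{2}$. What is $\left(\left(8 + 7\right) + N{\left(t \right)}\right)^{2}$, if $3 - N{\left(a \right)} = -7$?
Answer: $625$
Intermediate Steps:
$t = 4$
$N{\left(a \right)} = 10$ ($N{\left(a \right)} = 3 - -7 = 3 + 7 = 10$)
$\left(\left(8 + 7\right) + N{\left(t \right)}\right)^{2} = \left(\left(8 + 7\right) + 10\right)^{2} = \left(15 + 10\right)^{2} = 25^{2} = 625$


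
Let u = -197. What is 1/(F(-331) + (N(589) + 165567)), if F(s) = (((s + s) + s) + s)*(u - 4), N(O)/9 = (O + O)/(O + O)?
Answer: 1/431700 ≈ 2.3164e-6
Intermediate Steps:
N(O) = 9 (N(O) = 9*((O + O)/(O + O)) = 9*((2*O)/((2*O))) = 9*((2*O)*(1/(2*O))) = 9*1 = 9)
F(s) = -804*s (F(s) = (((s + s) + s) + s)*(-197 - 4) = ((2*s + s) + s)*(-201) = (3*s + s)*(-201) = (4*s)*(-201) = -804*s)
1/(F(-331) + (N(589) + 165567)) = 1/(-804*(-331) + (9 + 165567)) = 1/(266124 + 165576) = 1/431700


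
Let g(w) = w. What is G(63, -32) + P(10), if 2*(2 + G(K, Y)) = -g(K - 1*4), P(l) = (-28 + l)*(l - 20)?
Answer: 297/2 ≈ 148.50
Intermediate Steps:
P(l) = (-28 + l)*(-20 + l)
G(K, Y) = -K/2 (G(K, Y) = -2 + (-(K - 1*4))/2 = -2 + (-(K - 4))/2 = -2 + (-(-4 + K))/2 = -2 + (4 - K)/2 = -2 + (2 - K/2) = -K/2)
G(63, -32) + P(10) = -½*63 + (560 + 10² - 48*10) = -63/2 + (560 + 100 - 480) = -63/2 + 180 = 297/2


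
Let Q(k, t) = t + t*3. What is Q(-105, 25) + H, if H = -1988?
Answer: -1888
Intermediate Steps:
Q(k, t) = 4*t (Q(k, t) = t + 3*t = 4*t)
Q(-105, 25) + H = 4*25 - 1988 = 100 - 1988 = -1888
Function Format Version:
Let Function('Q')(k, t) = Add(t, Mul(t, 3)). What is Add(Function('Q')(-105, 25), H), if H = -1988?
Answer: -1888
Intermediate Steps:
Function('Q')(k, t) = Mul(4, t) (Function('Q')(k, t) = Add(t, Mul(3, t)) = Mul(4, t))
Add(Function('Q')(-105, 25), H) = Add(Mul(4, 25), -1988) = Add(100, -1988) = -1888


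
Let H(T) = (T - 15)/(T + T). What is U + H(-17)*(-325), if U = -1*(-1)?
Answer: -5183/17 ≈ -304.88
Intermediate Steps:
H(T) = (-15 + T)/(2*T) (H(T) = (-15 + T)/((2*T)) = (-15 + T)*(1/(2*T)) = (-15 + T)/(2*T))
U = 1
U + H(-17)*(-325) = 1 + ((1/2)*(-15 - 17)/(-17))*(-325) = 1 + ((1/2)*(-1/17)*(-32))*(-325) = 1 + (16/17)*(-325) = 1 - 5200/17 = -5183/17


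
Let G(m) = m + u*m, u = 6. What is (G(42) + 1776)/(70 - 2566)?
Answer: -345/416 ≈ -0.82933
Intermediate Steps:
G(m) = 7*m (G(m) = m + 6*m = 7*m)
(G(42) + 1776)/(70 - 2566) = (7*42 + 1776)/(70 - 2566) = (294 + 1776)/(-2496) = 2070*(-1/2496) = -345/416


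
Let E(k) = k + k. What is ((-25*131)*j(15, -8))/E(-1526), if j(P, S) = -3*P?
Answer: -147375/3052 ≈ -48.288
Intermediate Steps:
E(k) = 2*k
((-25*131)*j(15, -8))/E(-1526) = ((-25*131)*(-3*15))/((2*(-1526))) = -3275*(-45)/(-3052) = 147375*(-1/3052) = -147375/3052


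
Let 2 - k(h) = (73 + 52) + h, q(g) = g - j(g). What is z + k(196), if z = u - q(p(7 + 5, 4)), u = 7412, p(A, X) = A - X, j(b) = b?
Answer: 7093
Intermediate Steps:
q(g) = 0 (q(g) = g - g = 0)
k(h) = -123 - h (k(h) = 2 - ((73 + 52) + h) = 2 - (125 + h) = 2 + (-125 - h) = -123 - h)
z = 7412 (z = 7412 - 1*0 = 7412 + 0 = 7412)
z + k(196) = 7412 + (-123 - 1*196) = 7412 + (-123 - 196) = 7412 - 319 = 7093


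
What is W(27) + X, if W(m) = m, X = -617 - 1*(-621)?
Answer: 31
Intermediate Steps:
X = 4 (X = -617 + 621 = 4)
W(27) + X = 27 + 4 = 31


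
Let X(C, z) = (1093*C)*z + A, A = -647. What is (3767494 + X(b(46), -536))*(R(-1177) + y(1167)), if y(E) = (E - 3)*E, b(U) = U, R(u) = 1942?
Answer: -31535389073130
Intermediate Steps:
X(C, z) = -647 + 1093*C*z (X(C, z) = (1093*C)*z - 647 = 1093*C*z - 647 = -647 + 1093*C*z)
y(E) = E*(-3 + E) (y(E) = (-3 + E)*E = E*(-3 + E))
(3767494 + X(b(46), -536))*(R(-1177) + y(1167)) = (3767494 + (-647 + 1093*46*(-536)))*(1942 + 1167*(-3 + 1167)) = (3767494 + (-647 - 26949008))*(1942 + 1167*1164) = (3767494 - 26949655)*(1942 + 1358388) = -23182161*1360330 = -31535389073130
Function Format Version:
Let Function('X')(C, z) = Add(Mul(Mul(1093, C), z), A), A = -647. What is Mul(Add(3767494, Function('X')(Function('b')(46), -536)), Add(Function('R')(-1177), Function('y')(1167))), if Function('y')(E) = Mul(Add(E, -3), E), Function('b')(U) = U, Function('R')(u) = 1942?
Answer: -31535389073130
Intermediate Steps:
Function('X')(C, z) = Add(-647, Mul(1093, C, z)) (Function('X')(C, z) = Add(Mul(Mul(1093, C), z), -647) = Add(Mul(1093, C, z), -647) = Add(-647, Mul(1093, C, z)))
Function('y')(E) = Mul(E, Add(-3, E)) (Function('y')(E) = Mul(Add(-3, E), E) = Mul(E, Add(-3, E)))
Mul(Add(3767494, Function('X')(Function('b')(46), -536)), Add(Function('R')(-1177), Function('y')(1167))) = Mul(Add(3767494, Add(-647, Mul(1093, 46, -536))), Add(1942, Mul(1167, Add(-3, 1167)))) = Mul(Add(3767494, Add(-647, -26949008)), Add(1942, Mul(1167, 1164))) = Mul(Add(3767494, -26949655), Add(1942, 1358388)) = Mul(-23182161, 1360330) = -31535389073130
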